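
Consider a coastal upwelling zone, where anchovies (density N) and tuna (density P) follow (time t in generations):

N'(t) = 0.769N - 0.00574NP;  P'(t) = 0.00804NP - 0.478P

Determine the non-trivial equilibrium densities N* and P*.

Set dP/dt = 0 with P > 0: 0.00804N - 0.478 = 0, so N* = 0.478/0.00804 = 59.5.
Set dN/dt = 0 with N > 0: 0.769 - 0.00574P = 0, so P* = 0.769/0.00574 = 134.

N* ≈ 59.5, P* ≈ 134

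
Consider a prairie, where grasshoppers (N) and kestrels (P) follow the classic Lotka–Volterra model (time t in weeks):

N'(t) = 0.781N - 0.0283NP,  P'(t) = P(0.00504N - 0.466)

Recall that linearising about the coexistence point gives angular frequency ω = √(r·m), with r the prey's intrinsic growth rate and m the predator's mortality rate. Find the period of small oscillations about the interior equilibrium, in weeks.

T ≈ 10.4 weeks

Here r = 0.781 and m = 0.466, so r·m = 0.364.
ω = √0.364 = 0.603 per week, hence T = 2π/ω ≈ 10.4 weeks.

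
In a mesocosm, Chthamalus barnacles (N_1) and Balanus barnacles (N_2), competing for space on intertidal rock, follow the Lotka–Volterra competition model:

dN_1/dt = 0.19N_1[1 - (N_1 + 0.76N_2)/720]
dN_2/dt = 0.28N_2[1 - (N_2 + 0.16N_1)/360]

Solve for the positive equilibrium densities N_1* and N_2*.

N_1* ≈ 508, N_2* ≈ 279

Setting both brackets to zero gives the nullclines N_1 + 0.76N_2 = 720 and 0.16N_1 + N_2 = 360.
Substituting N_2 = 360 - 0.16N_1 into the first: N_1(1 - 0.76·0.16) = 720 - 0.76·360.
So N_1* = 446/0.878 = 508, and then N_2* = 360 - 0.16·508 = 279.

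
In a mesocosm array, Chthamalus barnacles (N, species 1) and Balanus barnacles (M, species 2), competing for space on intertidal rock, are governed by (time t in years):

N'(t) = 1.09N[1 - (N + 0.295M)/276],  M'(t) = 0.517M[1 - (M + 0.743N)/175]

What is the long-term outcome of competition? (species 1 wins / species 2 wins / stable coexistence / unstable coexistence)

species 1 excludes species 2

Compare the nullcline intercepts: K1/α12 = 276/0.295 = 936 > K2 = 175; K2/α21 = 175/0.743 = 236 < K1 = 276.
Since the inequalities point opposite ways, species 1 can invade but species 2 cannot.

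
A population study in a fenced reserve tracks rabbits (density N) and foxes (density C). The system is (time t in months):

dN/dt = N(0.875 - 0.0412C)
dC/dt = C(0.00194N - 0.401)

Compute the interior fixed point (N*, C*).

N* ≈ 207, C* ≈ 21.2

Set dC/dt = 0 with C > 0: 0.00194N - 0.401 = 0, so N* = 0.401/0.00194 = 207.
Set dN/dt = 0 with N > 0: 0.875 - 0.0412C = 0, so C* = 0.875/0.0412 = 21.2.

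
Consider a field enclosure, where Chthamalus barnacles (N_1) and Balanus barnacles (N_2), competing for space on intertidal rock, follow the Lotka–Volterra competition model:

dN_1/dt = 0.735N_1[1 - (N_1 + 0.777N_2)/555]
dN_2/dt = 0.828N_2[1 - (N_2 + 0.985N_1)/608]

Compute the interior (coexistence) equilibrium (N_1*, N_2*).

N_1* ≈ 352, N_2* ≈ 261

Setting both brackets to zero gives the nullclines N_1 + 0.777N_2 = 555 and 0.985N_1 + N_2 = 608.
Substituting N_2 = 608 - 0.985N_1 into the first: N_1(1 - 0.777·0.985) = 555 - 0.777·608.
So N_1* = 82.6/0.235 = 352, and then N_2* = 608 - 0.985·352 = 261.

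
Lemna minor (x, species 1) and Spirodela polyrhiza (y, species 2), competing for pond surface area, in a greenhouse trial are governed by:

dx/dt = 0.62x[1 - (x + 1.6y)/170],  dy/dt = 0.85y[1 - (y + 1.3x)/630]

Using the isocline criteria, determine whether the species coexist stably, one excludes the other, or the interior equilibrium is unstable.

Compare the nullcline intercepts: K1/α12 = 170/1.6 = 106 < K2 = 630; K2/α21 = 630/1.3 = 485 > K1 = 170.
Since the inequalities point opposite ways, species 2 can invade but species 1 cannot.

species 2 excludes species 1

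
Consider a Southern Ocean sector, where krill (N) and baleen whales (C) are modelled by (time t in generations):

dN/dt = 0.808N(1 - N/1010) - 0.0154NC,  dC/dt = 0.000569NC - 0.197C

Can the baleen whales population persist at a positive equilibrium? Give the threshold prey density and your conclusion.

Threshold N = 346; K > 346, so yes, the predator persists.

The predator equation gives dC/dt > 0 only when N > 0.197/0.000569 = 346.
Without the predator, N → K = 1010. Since 1010 > 346, the predator can invade and persist.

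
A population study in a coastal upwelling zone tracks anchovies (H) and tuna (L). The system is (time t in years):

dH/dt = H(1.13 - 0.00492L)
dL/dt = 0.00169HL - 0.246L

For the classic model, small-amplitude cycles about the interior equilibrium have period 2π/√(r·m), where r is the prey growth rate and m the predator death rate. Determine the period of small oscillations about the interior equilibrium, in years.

Here r = 1.13 and m = 0.246, so r·m = 0.278.
ω = √0.278 = 0.527 per year, hence T = 2π/ω ≈ 11.9 years.

T ≈ 11.9 years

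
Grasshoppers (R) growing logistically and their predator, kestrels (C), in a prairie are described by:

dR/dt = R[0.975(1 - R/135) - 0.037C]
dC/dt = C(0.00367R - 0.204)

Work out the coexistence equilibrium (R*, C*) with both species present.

R* ≈ 55.6, C* ≈ 15.5

From dC/dt = 0 with C > 0: 0.00367R* = 0.204, so R* = 55.6.
Substitute into dR/dt = 0: 0.975(1 - 55.6/135) = 0.037C*.
The bracket is 0.588, giving C* = 0.574/0.037 = 15.5.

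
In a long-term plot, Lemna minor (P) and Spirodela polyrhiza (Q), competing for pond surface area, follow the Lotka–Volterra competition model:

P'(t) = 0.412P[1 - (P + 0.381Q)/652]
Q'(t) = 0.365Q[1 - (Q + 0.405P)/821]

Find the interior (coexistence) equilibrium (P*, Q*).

P* ≈ 401, Q* ≈ 659

Setting both brackets to zero gives the nullclines P + 0.381Q = 652 and 0.405P + Q = 821.
Substituting Q = 821 - 0.405P into the first: P(1 - 0.381·0.405) = 652 - 0.381·821.
So P* = 339/0.846 = 401, and then Q* = 821 - 0.405·401 = 659.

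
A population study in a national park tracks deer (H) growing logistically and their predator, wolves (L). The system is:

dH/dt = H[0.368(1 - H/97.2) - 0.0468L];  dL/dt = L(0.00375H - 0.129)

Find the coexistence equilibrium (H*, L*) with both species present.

From dL/dt = 0 with L > 0: 0.00375H* = 0.129, so H* = 34.4.
Substitute into dH/dt = 0: 0.368(1 - 34.4/97.2) = 0.0468L*.
The bracket is 0.646, giving L* = 0.238/0.0468 = 5.08.

H* ≈ 34.4, L* ≈ 5.08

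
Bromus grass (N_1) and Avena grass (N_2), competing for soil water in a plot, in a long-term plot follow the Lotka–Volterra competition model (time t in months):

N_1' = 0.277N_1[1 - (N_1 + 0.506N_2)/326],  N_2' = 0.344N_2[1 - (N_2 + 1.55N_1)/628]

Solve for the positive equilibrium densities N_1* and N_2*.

Setting both brackets to zero gives the nullclines N_1 + 0.506N_2 = 326 and 1.55N_1 + N_2 = 628.
Substituting N_2 = 628 - 1.55N_1 into the first: N_1(1 - 0.506·1.55) = 326 - 0.506·628.
So N_1* = 8.23/0.216 = 38.2, and then N_2* = 628 - 1.55·38.2 = 569.

N_1* ≈ 38.2, N_2* ≈ 569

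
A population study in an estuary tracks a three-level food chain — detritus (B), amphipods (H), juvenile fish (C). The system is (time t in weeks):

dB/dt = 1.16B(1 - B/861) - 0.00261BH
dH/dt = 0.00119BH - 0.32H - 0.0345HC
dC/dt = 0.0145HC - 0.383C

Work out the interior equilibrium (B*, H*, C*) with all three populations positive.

From dC/dt = 0: 0.0145H* = 0.383, so H* = 26.4.
From dB/dt = 0: 1.16(1 - B*/861) = 0.00261·26.4, giving B* = 861·(1 - 0.0594) = 810.
From dH/dt = 0: 0.00119·810 - 0.32 = 0.0345C*, so C* = 0.644/0.0345 = 18.7.

B* ≈ 810, H* ≈ 26.4, C* ≈ 18.7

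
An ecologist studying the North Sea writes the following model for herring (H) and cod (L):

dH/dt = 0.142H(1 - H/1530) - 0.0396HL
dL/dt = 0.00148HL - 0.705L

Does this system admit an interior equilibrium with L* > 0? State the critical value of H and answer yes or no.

The predator equation gives dL/dt > 0 only when H > 0.705/0.00148 = 476.
Without the predator, H → K = 1530. Since 1530 > 476, the predator can invade and persist.

Threshold H = 476; K > 476, so yes, the predator persists.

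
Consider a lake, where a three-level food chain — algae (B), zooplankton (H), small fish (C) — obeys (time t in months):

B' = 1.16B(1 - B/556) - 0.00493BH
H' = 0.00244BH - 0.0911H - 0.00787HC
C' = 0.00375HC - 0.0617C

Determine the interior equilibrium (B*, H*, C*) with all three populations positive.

B* ≈ 517, H* ≈ 16.5, C* ≈ 149

From dC/dt = 0: 0.00375H* = 0.0617, so H* = 16.5.
From dB/dt = 0: 1.16(1 - B*/556) = 0.00493·16.5, giving B* = 556·(1 - 0.0699) = 517.
From dH/dt = 0: 0.00244·517 - 0.0911 = 0.00787C*, so C* = 1.17/0.00787 = 149.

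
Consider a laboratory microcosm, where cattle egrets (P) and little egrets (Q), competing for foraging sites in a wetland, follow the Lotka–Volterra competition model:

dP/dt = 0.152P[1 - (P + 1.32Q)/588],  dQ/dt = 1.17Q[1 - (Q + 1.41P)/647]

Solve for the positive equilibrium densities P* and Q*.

P* ≈ 309, Q* ≈ 211

Setting both brackets to zero gives the nullclines P + 1.32Q = 588 and 1.41P + Q = 647.
Substituting Q = 647 - 1.41P into the first: P(1 - 1.32·1.41) = 588 - 1.32·647.
So P* = -266/-0.861 = 309, and then Q* = 647 - 1.41·309 = 211.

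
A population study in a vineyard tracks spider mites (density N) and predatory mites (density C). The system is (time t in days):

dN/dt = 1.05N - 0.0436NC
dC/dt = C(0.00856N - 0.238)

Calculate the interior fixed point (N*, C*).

Set dC/dt = 0 with C > 0: 0.00856N - 0.238 = 0, so N* = 0.238/0.00856 = 27.8.
Set dN/dt = 0 with N > 0: 1.05 - 0.0436C = 0, so C* = 1.05/0.0436 = 24.1.

N* ≈ 27.8, C* ≈ 24.1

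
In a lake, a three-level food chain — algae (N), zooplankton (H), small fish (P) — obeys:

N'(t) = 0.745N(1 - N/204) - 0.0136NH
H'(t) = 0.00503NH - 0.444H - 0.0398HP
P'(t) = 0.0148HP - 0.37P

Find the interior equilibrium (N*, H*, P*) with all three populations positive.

From dP/dt = 0: 0.0148H* = 0.37, so H* = 25.
From dN/dt = 0: 0.745(1 - N*/204) = 0.0136·25, giving N* = 204·(1 - 0.456) = 111.
From dH/dt = 0: 0.00503·111 - 0.444 = 0.0398P*, so P* = 0.114/0.0398 = 2.86.

N* ≈ 111, H* ≈ 25, P* ≈ 2.86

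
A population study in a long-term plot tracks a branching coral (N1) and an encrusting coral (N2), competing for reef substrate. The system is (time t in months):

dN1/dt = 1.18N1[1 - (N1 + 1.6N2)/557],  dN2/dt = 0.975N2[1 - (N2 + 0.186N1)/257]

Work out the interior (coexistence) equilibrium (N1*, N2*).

Setting both brackets to zero gives the nullclines N1 + 1.6N2 = 557 and 0.186N1 + N2 = 257.
Substituting N2 = 257 - 0.186N1 into the first: N1(1 - 1.6·0.186) = 557 - 1.6·257.
So N1* = 146/0.702 = 208, and then N2* = 257 - 0.186·208 = 218.

N1* ≈ 208, N2* ≈ 218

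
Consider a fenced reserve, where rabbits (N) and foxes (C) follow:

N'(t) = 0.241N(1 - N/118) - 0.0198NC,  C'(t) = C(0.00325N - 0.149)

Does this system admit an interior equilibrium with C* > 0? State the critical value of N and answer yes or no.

Threshold N = 45.8; K > 45.8, so yes, the predator persists.

The predator equation gives dC/dt > 0 only when N > 0.149/0.00325 = 45.8.
Without the predator, N → K = 118. Since 118 > 45.8, the predator can invade and persist.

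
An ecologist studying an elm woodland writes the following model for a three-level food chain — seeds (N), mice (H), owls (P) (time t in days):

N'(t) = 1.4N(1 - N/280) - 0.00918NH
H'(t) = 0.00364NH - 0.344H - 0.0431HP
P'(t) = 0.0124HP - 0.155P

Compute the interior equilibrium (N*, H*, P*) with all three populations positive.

N* ≈ 257, H* ≈ 12.5, P* ≈ 13.7

From dP/dt = 0: 0.0124H* = 0.155, so H* = 12.5.
From dN/dt = 0: 1.4(1 - N*/280) = 0.00918·12.5, giving N* = 280·(1 - 0.082) = 257.
From dH/dt = 0: 0.00364·257 - 0.344 = 0.0431P*, so P* = 0.592/0.0431 = 13.7.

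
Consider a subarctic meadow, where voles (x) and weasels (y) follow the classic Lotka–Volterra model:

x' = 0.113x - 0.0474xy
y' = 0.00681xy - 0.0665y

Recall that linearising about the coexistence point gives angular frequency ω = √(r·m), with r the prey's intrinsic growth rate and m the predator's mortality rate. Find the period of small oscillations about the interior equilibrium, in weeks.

T ≈ 72.5 weeks

Here r = 0.113 and m = 0.0665, so r·m = 0.00751.
ω = √0.00751 = 0.0867 per week, hence T = 2π/ω ≈ 72.5 weeks.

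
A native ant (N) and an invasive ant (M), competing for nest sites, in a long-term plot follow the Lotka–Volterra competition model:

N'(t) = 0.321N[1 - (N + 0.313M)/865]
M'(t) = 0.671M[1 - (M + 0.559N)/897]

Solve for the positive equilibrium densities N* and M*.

N* ≈ 708, M* ≈ 501

Setting both brackets to zero gives the nullclines N + 0.313M = 865 and 0.559N + M = 897.
Substituting M = 897 - 0.559N into the first: N(1 - 0.313·0.559) = 865 - 0.313·897.
So N* = 584/0.825 = 708, and then M* = 897 - 0.559·708 = 501.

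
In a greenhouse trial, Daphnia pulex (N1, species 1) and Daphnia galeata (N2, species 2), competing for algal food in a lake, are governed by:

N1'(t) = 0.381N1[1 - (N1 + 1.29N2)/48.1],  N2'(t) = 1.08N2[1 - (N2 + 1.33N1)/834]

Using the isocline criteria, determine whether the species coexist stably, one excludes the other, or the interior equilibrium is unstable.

Compare the nullcline intercepts: K1/α12 = 48.1/1.29 = 37.3 < K2 = 834; K2/α21 = 834/1.33 = 627 > K1 = 48.1.
Since the inequalities point opposite ways, species 2 can invade but species 1 cannot.

species 2 excludes species 1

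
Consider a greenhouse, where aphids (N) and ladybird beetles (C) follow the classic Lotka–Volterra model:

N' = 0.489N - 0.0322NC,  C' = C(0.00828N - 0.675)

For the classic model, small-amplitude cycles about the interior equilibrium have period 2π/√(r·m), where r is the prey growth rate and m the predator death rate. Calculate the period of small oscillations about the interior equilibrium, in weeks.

T ≈ 10.9 weeks

Here r = 0.489 and m = 0.675, so r·m = 0.33.
ω = √0.33 = 0.575 per week, hence T = 2π/ω ≈ 10.9 weeks.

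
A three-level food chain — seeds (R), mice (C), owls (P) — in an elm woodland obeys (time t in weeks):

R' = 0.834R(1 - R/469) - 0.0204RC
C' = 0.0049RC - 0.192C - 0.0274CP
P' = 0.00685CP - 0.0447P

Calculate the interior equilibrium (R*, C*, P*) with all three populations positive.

From dP/dt = 0: 0.00685C* = 0.0447, so C* = 6.53.
From dR/dt = 0: 0.834(1 - R*/469) = 0.0204·6.53, giving R* = 469·(1 - 0.16) = 394.
From dC/dt = 0: 0.0049·394 - 0.192 = 0.0274P*, so P* = 1.74/0.0274 = 63.5.

R* ≈ 394, C* ≈ 6.53, P* ≈ 63.5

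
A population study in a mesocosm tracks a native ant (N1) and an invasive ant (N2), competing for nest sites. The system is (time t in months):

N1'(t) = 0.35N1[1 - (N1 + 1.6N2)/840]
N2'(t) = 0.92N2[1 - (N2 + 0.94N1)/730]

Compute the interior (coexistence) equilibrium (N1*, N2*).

Setting both brackets to zero gives the nullclines N1 + 1.6N2 = 840 and 0.94N1 + N2 = 730.
Substituting N2 = 730 - 0.94N1 into the first: N1(1 - 1.6·0.94) = 840 - 1.6·730.
So N1* = -328/-0.504 = 651, and then N2* = 730 - 0.94·651 = 118.

N1* ≈ 651, N2* ≈ 118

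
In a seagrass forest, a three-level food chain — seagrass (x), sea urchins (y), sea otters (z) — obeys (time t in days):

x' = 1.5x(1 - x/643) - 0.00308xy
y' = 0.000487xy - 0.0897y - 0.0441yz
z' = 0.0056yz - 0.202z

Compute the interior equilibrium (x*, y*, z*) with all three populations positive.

x* ≈ 595, y* ≈ 36.1, z* ≈ 4.54

From dz/dt = 0: 0.0056y* = 0.202, so y* = 36.1.
From dx/dt = 0: 1.5(1 - x*/643) = 0.00308·36.1, giving x* = 643·(1 - 0.0741) = 595.
From dy/dt = 0: 0.000487·595 - 0.0897 = 0.0441z*, so z* = 0.2/0.0441 = 4.54.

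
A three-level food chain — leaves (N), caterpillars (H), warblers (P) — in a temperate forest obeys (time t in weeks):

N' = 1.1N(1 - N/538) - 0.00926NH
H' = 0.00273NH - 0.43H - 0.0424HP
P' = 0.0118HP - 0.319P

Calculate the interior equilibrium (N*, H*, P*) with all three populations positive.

From dP/dt = 0: 0.0118H* = 0.319, so H* = 27.
From dN/dt = 0: 1.1(1 - N*/538) = 0.00926·27, giving N* = 538·(1 - 0.228) = 416.
From dH/dt = 0: 0.00273·416 - 0.43 = 0.0424P*, so P* = 0.704/0.0424 = 16.6.

N* ≈ 416, H* ≈ 27, P* ≈ 16.6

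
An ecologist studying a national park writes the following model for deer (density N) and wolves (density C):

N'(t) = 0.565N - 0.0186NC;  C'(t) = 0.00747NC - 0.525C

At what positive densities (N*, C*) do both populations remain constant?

N* ≈ 70.3, C* ≈ 30.4

Set dC/dt = 0 with C > 0: 0.00747N - 0.525 = 0, so N* = 0.525/0.00747 = 70.3.
Set dN/dt = 0 with N > 0: 0.565 - 0.0186C = 0, so C* = 0.565/0.0186 = 30.4.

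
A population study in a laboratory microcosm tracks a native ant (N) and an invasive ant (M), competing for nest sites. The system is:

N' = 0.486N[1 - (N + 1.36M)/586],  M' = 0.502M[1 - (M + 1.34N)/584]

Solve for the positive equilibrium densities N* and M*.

N* ≈ 253, M* ≈ 245

Setting both brackets to zero gives the nullclines N + 1.36M = 586 and 1.34N + M = 584.
Substituting M = 584 - 1.34N into the first: N(1 - 1.36·1.34) = 586 - 1.36·584.
So N* = -208/-0.822 = 253, and then M* = 584 - 1.34·253 = 245.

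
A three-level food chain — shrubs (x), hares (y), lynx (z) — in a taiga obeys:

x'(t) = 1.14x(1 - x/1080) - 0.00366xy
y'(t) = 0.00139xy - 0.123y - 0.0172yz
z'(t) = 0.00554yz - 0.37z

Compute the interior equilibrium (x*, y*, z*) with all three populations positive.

From dz/dt = 0: 0.00554y* = 0.37, so y* = 66.8.
From dx/dt = 0: 1.14(1 - x*/1080) = 0.00366·66.8, giving x* = 1080·(1 - 0.214) = 848.
From dy/dt = 0: 0.00139·848 - 0.123 = 0.0172z*, so z* = 1.06/0.0172 = 61.4.

x* ≈ 848, y* ≈ 66.8, z* ≈ 61.4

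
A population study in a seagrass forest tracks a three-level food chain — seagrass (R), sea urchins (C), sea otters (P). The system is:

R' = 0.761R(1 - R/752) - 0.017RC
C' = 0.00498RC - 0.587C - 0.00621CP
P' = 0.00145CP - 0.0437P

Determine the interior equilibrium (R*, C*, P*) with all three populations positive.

From dP/dt = 0: 0.00145C* = 0.0437, so C* = 30.1.
From dR/dt = 0: 0.761(1 - R*/752) = 0.017·30.1, giving R* = 752·(1 - 0.673) = 246.
From dC/dt = 0: 0.00498·246 - 0.587 = 0.00621P*, so P* = 0.637/0.00621 = 103.

R* ≈ 246, C* ≈ 30.1, P* ≈ 103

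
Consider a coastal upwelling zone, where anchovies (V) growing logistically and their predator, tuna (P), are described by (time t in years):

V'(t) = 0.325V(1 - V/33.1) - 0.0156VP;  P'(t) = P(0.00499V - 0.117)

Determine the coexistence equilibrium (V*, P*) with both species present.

From dP/dt = 0 with P > 0: 0.00499V* = 0.117, so V* = 23.4.
Substitute into dV/dt = 0: 0.325(1 - 23.4/33.1) = 0.0156P*.
The bracket is 0.292, giving P* = 0.0948/0.0156 = 6.08.

V* ≈ 23.4, P* ≈ 6.08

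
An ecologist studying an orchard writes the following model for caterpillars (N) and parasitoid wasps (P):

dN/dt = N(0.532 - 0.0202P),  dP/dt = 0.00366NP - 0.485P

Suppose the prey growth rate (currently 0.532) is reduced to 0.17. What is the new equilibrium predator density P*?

At the interior fixed point, setting dN/dt = 0 with N > 0 fixes P* = (prey growth rate)/(NP coefficient) — independent of the other coefficients.
With the change, P* = 0.17/0.0202 = 8.42; it falls from 26.3.

P* ≈ 8.42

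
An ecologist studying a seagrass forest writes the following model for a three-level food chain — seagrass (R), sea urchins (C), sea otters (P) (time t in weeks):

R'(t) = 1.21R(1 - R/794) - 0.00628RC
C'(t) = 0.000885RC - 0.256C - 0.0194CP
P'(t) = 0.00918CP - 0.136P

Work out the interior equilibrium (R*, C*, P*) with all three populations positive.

From dP/dt = 0: 0.00918C* = 0.136, so C* = 14.8.
From dR/dt = 0: 1.21(1 - R*/794) = 0.00628·14.8, giving R* = 794·(1 - 0.0769) = 733.
From dC/dt = 0: 0.000885·733 - 0.256 = 0.0194P*, so P* = 0.393/0.0194 = 20.2.

R* ≈ 733, C* ≈ 14.8, P* ≈ 20.2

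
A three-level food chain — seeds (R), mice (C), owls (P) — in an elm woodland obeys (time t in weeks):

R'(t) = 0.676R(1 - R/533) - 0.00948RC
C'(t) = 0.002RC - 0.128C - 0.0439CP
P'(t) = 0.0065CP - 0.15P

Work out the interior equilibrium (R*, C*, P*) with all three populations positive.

From dP/dt = 0: 0.0065C* = 0.15, so C* = 23.1.
From dR/dt = 0: 0.676(1 - R*/533) = 0.00948·23.1, giving R* = 533·(1 - 0.324) = 361.
From dC/dt = 0: 0.002·361 - 0.128 = 0.0439P*, so P* = 0.593/0.0439 = 13.5.

R* ≈ 361, C* ≈ 23.1, P* ≈ 13.5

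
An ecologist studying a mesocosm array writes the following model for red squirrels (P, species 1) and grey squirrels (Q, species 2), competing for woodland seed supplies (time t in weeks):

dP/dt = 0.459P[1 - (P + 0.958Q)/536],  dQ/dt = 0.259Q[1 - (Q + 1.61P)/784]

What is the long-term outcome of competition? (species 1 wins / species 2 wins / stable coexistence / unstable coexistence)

unstable coexistence (outcome depends on initial conditions)

Compare the nullcline intercepts: K1/α12 = 536/0.958 = 559 < K2 = 784; K2/α21 = 784/1.61 = 487 < K1 = 536.
Since both are reversed, neither can invade when rare; the interior point is a saddle.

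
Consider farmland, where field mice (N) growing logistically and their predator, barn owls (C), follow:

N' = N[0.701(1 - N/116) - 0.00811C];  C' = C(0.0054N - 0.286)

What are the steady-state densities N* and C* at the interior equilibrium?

N* ≈ 53, C* ≈ 47

From dC/dt = 0 with C > 0: 0.0054N* = 0.286, so N* = 53.
Substitute into dN/dt = 0: 0.701(1 - 53/116) = 0.00811C*.
The bracket is 0.543, giving C* = 0.381/0.00811 = 47.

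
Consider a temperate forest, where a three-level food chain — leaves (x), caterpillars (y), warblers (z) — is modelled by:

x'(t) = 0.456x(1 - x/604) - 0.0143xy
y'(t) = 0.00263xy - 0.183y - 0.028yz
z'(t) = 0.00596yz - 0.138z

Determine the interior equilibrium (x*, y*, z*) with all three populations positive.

From dz/dt = 0: 0.00596y* = 0.138, so y* = 23.2.
From dx/dt = 0: 0.456(1 - x*/604) = 0.0143·23.2, giving x* = 604·(1 - 0.726) = 165.
From dy/dt = 0: 0.00263·165 - 0.183 = 0.028z*, so z* = 0.252/0.028 = 9.

x* ≈ 165, y* ≈ 23.2, z* ≈ 9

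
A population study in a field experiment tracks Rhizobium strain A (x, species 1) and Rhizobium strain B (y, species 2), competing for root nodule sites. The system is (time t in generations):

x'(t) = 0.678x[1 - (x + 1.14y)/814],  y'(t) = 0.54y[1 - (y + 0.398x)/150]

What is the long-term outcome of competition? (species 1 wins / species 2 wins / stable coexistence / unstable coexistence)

Compare the nullcline intercepts: K1/α12 = 814/1.14 = 714 > K2 = 150; K2/α21 = 150/0.398 = 377 < K1 = 814.
Since the inequalities point opposite ways, species 1 can invade but species 2 cannot.

species 1 excludes species 2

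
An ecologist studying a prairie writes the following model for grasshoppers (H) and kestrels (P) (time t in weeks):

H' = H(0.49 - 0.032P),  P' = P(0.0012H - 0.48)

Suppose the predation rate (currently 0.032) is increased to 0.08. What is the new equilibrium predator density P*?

P* ≈ 6.12

At the interior fixed point, setting dH/dt = 0 with H > 0 fixes P* = (prey growth rate)/(HP coefficient) — independent of the other coefficients.
With the change, P* = 0.49/0.08 = 6.12; it falls from 15.3.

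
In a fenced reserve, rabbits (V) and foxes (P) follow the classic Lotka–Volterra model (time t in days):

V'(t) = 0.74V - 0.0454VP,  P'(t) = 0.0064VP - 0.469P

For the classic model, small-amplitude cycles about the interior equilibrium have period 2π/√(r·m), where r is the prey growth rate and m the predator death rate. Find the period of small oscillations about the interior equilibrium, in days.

Here r = 0.74 and m = 0.469, so r·m = 0.347.
ω = √0.347 = 0.589 per day, hence T = 2π/ω ≈ 10.7 days.

T ≈ 10.7 days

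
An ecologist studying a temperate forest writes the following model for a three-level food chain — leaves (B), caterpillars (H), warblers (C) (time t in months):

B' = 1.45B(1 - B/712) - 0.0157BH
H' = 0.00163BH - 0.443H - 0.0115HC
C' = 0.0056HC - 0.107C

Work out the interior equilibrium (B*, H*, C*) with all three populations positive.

From dC/dt = 0: 0.0056H* = 0.107, so H* = 19.1.
From dB/dt = 0: 1.45(1 - B*/712) = 0.0157·19.1, giving B* = 712·(1 - 0.207) = 565.
From dH/dt = 0: 0.00163·565 - 0.443 = 0.0115C*, so C* = 0.477/0.0115 = 41.5.

B* ≈ 565, H* ≈ 19.1, C* ≈ 41.5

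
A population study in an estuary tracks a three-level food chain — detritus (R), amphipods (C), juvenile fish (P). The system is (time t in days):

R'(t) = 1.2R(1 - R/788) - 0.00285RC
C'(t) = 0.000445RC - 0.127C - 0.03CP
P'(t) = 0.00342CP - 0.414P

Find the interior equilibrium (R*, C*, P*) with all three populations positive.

R* ≈ 561, C* ≈ 121, P* ≈ 4.09

From dP/dt = 0: 0.00342C* = 0.414, so C* = 121.
From dR/dt = 0: 1.2(1 - R*/788) = 0.00285·121, giving R* = 788·(1 - 0.288) = 561.
From dC/dt = 0: 0.000445·561 - 0.127 = 0.03P*, so P* = 0.123/0.03 = 4.09.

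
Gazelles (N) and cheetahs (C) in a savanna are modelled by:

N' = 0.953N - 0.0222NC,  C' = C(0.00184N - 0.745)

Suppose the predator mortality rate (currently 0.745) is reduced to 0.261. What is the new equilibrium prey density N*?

N* ≈ 142

At the interior fixed point, setting dC/dt = 0 with C > 0 fixes N* = (predator death rate)/(NC coefficient) — independent of the other coefficients.
With the change, N* = 0.261/0.00184 = 142; it falls from 405.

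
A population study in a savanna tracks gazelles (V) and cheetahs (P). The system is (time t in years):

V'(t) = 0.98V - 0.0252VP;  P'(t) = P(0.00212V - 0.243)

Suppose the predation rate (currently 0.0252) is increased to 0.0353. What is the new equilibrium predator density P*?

P* ≈ 27.8

At the interior fixed point, setting dV/dt = 0 with V > 0 fixes P* = (prey growth rate)/(VP coefficient) — independent of the other coefficients.
With the change, P* = 0.98/0.0353 = 27.8; it falls from 38.9.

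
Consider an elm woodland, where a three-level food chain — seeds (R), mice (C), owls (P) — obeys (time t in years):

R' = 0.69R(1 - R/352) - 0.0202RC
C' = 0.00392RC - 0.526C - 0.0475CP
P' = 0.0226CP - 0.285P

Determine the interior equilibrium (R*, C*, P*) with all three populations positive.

R* ≈ 222, C* ≈ 12.6, P* ≈ 7.25

From dP/dt = 0: 0.0226C* = 0.285, so C* = 12.6.
From dR/dt = 0: 0.69(1 - R*/352) = 0.0202·12.6, giving R* = 352·(1 - 0.369) = 222.
From dC/dt = 0: 0.00392·222 - 0.526 = 0.0475P*, so P* = 0.344/0.0475 = 7.25.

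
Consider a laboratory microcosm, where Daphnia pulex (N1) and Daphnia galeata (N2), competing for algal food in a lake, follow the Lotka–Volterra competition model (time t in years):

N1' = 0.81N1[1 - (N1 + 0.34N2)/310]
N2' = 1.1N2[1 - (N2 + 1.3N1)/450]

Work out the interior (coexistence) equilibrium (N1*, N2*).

Setting both brackets to zero gives the nullclines N1 + 0.34N2 = 310 and 1.3N1 + N2 = 450.
Substituting N2 = 450 - 1.3N1 into the first: N1(1 - 0.34·1.3) = 310 - 0.34·450.
So N1* = 157/0.558 = 281, and then N2* = 450 - 1.3·281 = 84.2.

N1* ≈ 281, N2* ≈ 84.2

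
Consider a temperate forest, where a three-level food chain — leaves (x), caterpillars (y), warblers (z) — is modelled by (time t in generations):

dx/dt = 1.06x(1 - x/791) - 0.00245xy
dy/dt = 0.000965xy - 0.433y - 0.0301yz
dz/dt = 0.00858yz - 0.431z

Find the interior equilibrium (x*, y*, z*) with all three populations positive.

x* ≈ 699, y* ≈ 50.2, z* ≈ 8.03

From dz/dt = 0: 0.00858y* = 0.431, so y* = 50.2.
From dx/dt = 0: 1.06(1 - x*/791) = 0.00245·50.2, giving x* = 791·(1 - 0.116) = 699.
From dy/dt = 0: 0.000965·699 - 0.433 = 0.0301z*, so z* = 0.242/0.0301 = 8.03.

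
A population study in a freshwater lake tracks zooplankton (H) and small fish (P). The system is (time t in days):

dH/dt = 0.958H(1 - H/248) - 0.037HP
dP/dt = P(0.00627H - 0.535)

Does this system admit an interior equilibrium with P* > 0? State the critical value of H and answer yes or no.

The predator equation gives dP/dt > 0 only when H > 0.535/0.00627 = 85.3.
Without the predator, H → K = 248. Since 248 > 85.3, the predator can invade and persist.

Threshold H = 85.3; K > 85.3, so yes, the predator persists.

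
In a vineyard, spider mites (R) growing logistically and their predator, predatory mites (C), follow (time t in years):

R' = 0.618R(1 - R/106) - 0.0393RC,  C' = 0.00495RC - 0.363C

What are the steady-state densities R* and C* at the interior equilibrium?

From dC/dt = 0 with C > 0: 0.00495R* = 0.363, so R* = 73.3.
Substitute into dR/dt = 0: 0.618(1 - 73.3/106) = 0.0393C*.
The bracket is 0.308, giving C* = 0.19/0.0393 = 4.85.

R* ≈ 73.3, C* ≈ 4.85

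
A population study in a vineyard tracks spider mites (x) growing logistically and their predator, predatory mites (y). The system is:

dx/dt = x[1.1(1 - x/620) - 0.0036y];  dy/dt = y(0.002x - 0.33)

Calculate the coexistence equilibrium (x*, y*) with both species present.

From dy/dt = 0 with y > 0: 0.002x* = 0.33, so x* = 165.
Substitute into dx/dt = 0: 1.1(1 - 165/620) = 0.0036y*.
The bracket is 0.734, giving y* = 0.807/0.0036 = 224.

x* ≈ 165, y* ≈ 224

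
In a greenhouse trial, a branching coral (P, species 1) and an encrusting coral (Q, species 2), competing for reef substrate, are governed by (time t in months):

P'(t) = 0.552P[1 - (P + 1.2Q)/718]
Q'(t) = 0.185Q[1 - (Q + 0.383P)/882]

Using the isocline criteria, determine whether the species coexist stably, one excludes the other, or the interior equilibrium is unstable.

Compare the nullcline intercepts: K1/α12 = 718/1.2 = 598 < K2 = 882; K2/α21 = 882/0.383 = 2300 > K1 = 718.
Since the inequalities point opposite ways, species 2 can invade but species 1 cannot.

species 2 excludes species 1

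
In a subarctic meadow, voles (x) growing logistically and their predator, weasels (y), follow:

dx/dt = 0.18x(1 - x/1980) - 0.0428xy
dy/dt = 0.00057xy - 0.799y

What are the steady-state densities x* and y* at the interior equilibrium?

From dy/dt = 0 with y > 0: 0.00057x* = 0.799, so x* = 1400.
Substitute into dx/dt = 0: 0.18(1 - 1400/1980) = 0.0428y*.
The bracket is 0.292, giving y* = 0.0526/0.0428 = 1.23.

x* ≈ 1400, y* ≈ 1.23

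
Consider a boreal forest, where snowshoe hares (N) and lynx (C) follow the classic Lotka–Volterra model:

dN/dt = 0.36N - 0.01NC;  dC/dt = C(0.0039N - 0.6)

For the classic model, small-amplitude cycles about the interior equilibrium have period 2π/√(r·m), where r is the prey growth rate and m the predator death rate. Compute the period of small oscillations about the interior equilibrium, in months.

Here r = 0.36 and m = 0.6, so r·m = 0.216.
ω = √0.216 = 0.465 per month, hence T = 2π/ω ≈ 13.5 months.

T ≈ 13.5 months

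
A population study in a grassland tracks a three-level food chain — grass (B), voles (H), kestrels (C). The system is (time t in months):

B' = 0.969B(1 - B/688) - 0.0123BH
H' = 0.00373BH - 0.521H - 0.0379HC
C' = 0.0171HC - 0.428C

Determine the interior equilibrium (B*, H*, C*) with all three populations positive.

B* ≈ 469, H* ≈ 25, C* ≈ 32.5

From dC/dt = 0: 0.0171H* = 0.428, so H* = 25.
From dB/dt = 0: 0.969(1 - B*/688) = 0.0123·25, giving B* = 688·(1 - 0.318) = 469.
From dH/dt = 0: 0.00373·469 - 0.521 = 0.0379C*, so C* = 1.23/0.0379 = 32.5.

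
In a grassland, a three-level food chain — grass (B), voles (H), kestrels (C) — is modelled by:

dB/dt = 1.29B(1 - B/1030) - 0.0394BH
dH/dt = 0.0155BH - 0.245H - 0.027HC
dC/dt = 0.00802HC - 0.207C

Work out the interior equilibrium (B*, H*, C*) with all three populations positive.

B* ≈ 218, H* ≈ 25.8, C* ≈ 116

From dC/dt = 0: 0.00802H* = 0.207, so H* = 25.8.
From dB/dt = 0: 1.29(1 - B*/1030) = 0.0394·25.8, giving B* = 1030·(1 - 0.788) = 218.
From dH/dt = 0: 0.0155·218 - 0.245 = 0.027C*, so C* = 3.13/0.027 = 116.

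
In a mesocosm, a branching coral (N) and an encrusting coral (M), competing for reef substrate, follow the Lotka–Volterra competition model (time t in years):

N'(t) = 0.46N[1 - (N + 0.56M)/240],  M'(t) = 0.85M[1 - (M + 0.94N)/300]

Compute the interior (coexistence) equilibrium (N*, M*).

Setting both brackets to zero gives the nullclines N + 0.56M = 240 and 0.94N + M = 300.
Substituting M = 300 - 0.94N into the first: N(1 - 0.56·0.94) = 240 - 0.56·300.
So N* = 72/0.474 = 152, and then M* = 300 - 0.94·152 = 157.

N* ≈ 152, M* ≈ 157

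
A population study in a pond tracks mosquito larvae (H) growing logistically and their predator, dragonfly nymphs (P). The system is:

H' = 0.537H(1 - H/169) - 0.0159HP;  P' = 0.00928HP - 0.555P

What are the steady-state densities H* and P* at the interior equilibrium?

H* ≈ 59.8, P* ≈ 21.8

From dP/dt = 0 with P > 0: 0.00928H* = 0.555, so H* = 59.8.
Substitute into dH/dt = 0: 0.537(1 - 59.8/169) = 0.0159P*.
The bracket is 0.646, giving P* = 0.347/0.0159 = 21.8.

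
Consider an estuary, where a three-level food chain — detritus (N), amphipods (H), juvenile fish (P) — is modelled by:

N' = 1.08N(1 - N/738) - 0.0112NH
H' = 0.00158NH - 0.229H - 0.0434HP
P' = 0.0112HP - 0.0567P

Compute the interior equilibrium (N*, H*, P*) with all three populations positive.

From dP/dt = 0: 0.0112H* = 0.0567, so H* = 5.06.
From dN/dt = 0: 1.08(1 - N*/738) = 0.0112·5.06, giving N* = 738·(1 - 0.0525) = 699.
From dH/dt = 0: 0.00158·699 - 0.229 = 0.0434P*, so P* = 0.876/0.0434 = 20.2.

N* ≈ 699, H* ≈ 5.06, P* ≈ 20.2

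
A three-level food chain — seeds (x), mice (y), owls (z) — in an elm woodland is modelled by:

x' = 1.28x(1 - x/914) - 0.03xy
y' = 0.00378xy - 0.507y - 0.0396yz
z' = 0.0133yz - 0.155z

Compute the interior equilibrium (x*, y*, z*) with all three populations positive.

From dz/dt = 0: 0.0133y* = 0.155, so y* = 11.7.
From dx/dt = 0: 1.28(1 - x*/914) = 0.03·11.7, giving x* = 914·(1 - 0.273) = 664.
From dy/dt = 0: 0.00378·664 - 0.507 = 0.0396z*, so z* = 2/0.0396 = 50.6.

x* ≈ 664, y* ≈ 11.7, z* ≈ 50.6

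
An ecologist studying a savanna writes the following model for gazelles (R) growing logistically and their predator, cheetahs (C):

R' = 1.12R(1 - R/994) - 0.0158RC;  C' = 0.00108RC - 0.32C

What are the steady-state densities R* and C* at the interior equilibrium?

From dC/dt = 0 with C > 0: 0.00108R* = 0.32, so R* = 296.
Substitute into dR/dt = 0: 1.12(1 - 296/994) = 0.0158C*.
The bracket is 0.702, giving C* = 0.786/0.0158 = 49.8.

R* ≈ 296, C* ≈ 49.8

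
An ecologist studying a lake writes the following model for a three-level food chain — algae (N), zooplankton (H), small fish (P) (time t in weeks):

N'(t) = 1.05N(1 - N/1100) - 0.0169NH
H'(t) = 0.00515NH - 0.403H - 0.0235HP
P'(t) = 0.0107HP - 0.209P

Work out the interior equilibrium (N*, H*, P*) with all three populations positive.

N* ≈ 754, H* ≈ 19.5, P* ≈ 148

From dP/dt = 0: 0.0107H* = 0.209, so H* = 19.5.
From dN/dt = 0: 1.05(1 - N*/1100) = 0.0169·19.5, giving N* = 1100·(1 - 0.314) = 754.
From dH/dt = 0: 0.00515·754 - 0.403 = 0.0235P*, so P* = 3.48/0.0235 = 148.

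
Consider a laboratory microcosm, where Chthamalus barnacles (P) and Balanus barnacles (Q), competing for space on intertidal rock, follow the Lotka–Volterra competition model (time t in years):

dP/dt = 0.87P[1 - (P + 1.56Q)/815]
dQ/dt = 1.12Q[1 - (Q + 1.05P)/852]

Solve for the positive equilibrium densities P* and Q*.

Setting both brackets to zero gives the nullclines P + 1.56Q = 815 and 1.05P + Q = 852.
Substituting Q = 852 - 1.05P into the first: P(1 - 1.56·1.05) = 815 - 1.56·852.
So P* = -514/-0.638 = 806, and then Q* = 852 - 1.05·806 = 5.88.

P* ≈ 806, Q* ≈ 5.88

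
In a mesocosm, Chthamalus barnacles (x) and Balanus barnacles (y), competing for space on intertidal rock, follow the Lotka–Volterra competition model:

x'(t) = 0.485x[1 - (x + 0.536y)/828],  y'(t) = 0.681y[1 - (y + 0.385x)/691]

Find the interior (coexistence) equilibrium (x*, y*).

x* ≈ 577, y* ≈ 469

Setting both brackets to zero gives the nullclines x + 0.536y = 828 and 0.385x + y = 691.
Substituting y = 691 - 0.385x into the first: x(1 - 0.536·0.385) = 828 - 0.536·691.
So x* = 458/0.794 = 577, and then y* = 691 - 0.385·577 = 469.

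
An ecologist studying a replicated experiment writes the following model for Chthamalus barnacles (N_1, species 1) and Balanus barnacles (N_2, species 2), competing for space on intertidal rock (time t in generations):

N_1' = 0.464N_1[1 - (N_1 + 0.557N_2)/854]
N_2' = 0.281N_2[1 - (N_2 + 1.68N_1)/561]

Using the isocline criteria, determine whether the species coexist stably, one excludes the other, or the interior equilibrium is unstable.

Compare the nullcline intercepts: K1/α12 = 854/0.557 = 1530 > K2 = 561; K2/α21 = 561/1.68 = 334 < K1 = 854.
Since the inequalities point opposite ways, species 1 can invade but species 2 cannot.

species 1 excludes species 2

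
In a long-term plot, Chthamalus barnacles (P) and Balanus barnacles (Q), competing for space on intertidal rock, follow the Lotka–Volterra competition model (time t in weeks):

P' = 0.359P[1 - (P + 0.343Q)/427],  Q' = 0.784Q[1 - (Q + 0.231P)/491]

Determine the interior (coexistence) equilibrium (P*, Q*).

P* ≈ 281, Q* ≈ 426

Setting both brackets to zero gives the nullclines P + 0.343Q = 427 and 0.231P + Q = 491.
Substituting Q = 491 - 0.231P into the first: P(1 - 0.343·0.231) = 427 - 0.343·491.
So P* = 259/0.921 = 281, and then Q* = 491 - 0.231·281 = 426.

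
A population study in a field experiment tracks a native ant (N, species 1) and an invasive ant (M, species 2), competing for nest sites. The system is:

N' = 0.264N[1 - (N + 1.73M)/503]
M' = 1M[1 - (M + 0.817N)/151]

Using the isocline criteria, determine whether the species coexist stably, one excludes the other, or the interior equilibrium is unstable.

species 1 excludes species 2

Compare the nullcline intercepts: K1/α12 = 503/1.73 = 291 > K2 = 151; K2/α21 = 151/0.817 = 185 < K1 = 503.
Since the inequalities point opposite ways, species 1 can invade but species 2 cannot.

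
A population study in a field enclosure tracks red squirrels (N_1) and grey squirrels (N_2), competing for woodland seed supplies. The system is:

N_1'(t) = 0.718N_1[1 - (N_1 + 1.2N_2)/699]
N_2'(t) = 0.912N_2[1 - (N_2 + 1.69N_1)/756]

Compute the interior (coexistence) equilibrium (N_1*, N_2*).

N_1* ≈ 203, N_2* ≈ 414

Setting both brackets to zero gives the nullclines N_1 + 1.2N_2 = 699 and 1.69N_1 + N_2 = 756.
Substituting N_2 = 756 - 1.69N_1 into the first: N_1(1 - 1.2·1.69) = 699 - 1.2·756.
So N_1* = -208/-1.03 = 203, and then N_2* = 756 - 1.69·203 = 414.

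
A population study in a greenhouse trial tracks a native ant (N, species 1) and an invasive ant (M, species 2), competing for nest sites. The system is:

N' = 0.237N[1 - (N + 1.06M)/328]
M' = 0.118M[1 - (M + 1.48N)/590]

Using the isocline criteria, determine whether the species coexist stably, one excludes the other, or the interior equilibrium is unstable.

species 2 excludes species 1

Compare the nullcline intercepts: K1/α12 = 328/1.06 = 309 < K2 = 590; K2/α21 = 590/1.48 = 399 > K1 = 328.
Since the inequalities point opposite ways, species 2 can invade but species 1 cannot.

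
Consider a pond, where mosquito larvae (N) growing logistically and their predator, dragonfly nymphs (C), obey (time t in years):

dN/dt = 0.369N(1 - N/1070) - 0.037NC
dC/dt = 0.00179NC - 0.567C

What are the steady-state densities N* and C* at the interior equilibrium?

From dC/dt = 0 with C > 0: 0.00179N* = 0.567, so N* = 317.
Substitute into dN/dt = 0: 0.369(1 - 317/1070) = 0.037C*.
The bracket is 0.704, giving C* = 0.26/0.037 = 7.02.

N* ≈ 317, C* ≈ 7.02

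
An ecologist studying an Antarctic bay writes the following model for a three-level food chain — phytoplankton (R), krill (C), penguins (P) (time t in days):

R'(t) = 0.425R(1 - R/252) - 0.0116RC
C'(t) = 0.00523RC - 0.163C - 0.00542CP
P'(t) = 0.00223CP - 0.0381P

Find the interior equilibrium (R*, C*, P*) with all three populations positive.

R* ≈ 134, C* ≈ 17.1, P* ≈ 99.7

From dP/dt = 0: 0.00223C* = 0.0381, so C* = 17.1.
From dR/dt = 0: 0.425(1 - R*/252) = 0.0116·17.1, giving R* = 252·(1 - 0.466) = 134.
From dC/dt = 0: 0.00523·134 - 0.163 = 0.00542P*, so P* = 0.54/0.00542 = 99.7.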